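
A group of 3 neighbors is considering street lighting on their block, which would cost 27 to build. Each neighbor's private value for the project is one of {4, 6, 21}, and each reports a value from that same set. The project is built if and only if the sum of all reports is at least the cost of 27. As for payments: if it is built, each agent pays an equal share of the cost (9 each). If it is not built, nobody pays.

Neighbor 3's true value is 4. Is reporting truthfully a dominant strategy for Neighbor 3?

Check each profile of the others' reports and compare truth against every alternative report.
Others report (4, 21): truth gives -5, best alternative gives -5.
Others report (6, 21): truth gives -5, best alternative gives -5.
Others report (21, 4): truth gives -5, best alternative gives -5.
Others report (21, 6): truth gives -5, best alternative gives -5.
Others report (21, 21): truth gives -5, best alternative gives -5.
Others report (4, 4): truth gives 0, best alternative gives 0.
(Remaining 3 profiles checked similarly; truth is weakly best in each.)
In every case the truthful report is at least as good as any alternative, so it is a dominant strategy.

Yes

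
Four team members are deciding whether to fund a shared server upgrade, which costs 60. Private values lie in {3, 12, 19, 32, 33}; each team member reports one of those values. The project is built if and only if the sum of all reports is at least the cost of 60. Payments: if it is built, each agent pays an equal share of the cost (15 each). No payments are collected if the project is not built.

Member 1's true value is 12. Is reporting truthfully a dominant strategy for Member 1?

No

Consider the case where Member 2 reports 3, Member 3 reports 12 and Member 4 reports 33.
Truthful report 12: project built, pays 15, utility 12 - 15 = -3.
Report 3 instead: project not built, utility 0.
Since 0 > -3, reporting 3 is strictly better here, so truthful reporting is not dominant.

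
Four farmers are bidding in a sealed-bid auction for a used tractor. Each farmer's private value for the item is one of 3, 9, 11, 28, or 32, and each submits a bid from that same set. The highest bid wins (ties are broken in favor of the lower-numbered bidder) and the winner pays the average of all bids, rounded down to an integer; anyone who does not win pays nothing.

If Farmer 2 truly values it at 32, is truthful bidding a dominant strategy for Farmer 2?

Consider the case where Farmer 1 bids 3, Farmer 3 bids 3 and Farmer 4 bids 3.
Truthful bid 32: wins, pays 10, utility 32 - 10 = 22.
Bid 9 instead: wins, pays 4, utility 32 - 4 = 28.
Since 28 > 22, bidding 9 is strictly better here, so truthful bidding is not dominant.

No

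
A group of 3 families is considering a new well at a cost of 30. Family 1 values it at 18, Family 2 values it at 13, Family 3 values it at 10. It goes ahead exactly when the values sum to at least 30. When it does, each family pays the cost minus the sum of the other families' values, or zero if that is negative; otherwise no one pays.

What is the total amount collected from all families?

9

Total value 41 ≥ cost 30, so it is built.
Family 1: others sum to 23; max(0, 30 - 23) = 7.
Family 2: others sum to 28; max(0, 30 - 28) = 2.
Family 3: others sum to 31; max(0, 30 - 31) = 0.
Total collected = 7 + 2 + 0 = 9.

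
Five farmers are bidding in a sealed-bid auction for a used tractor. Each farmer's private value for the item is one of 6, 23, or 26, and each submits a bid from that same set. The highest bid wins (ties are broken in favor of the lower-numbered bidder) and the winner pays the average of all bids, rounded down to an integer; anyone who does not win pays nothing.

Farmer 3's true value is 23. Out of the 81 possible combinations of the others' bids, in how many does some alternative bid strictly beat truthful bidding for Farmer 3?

Others bid (6, 6, 6, 26): truth gives 0; bid 26 gives 9 > 0. Violating.
Others bid (6, 6, 23, 26): truth gives 0; bid 26 gives 6 > 0. Violating.
Others bid (6, 6, 26, 6): truth gives 0; bid 26 gives 9 > 0. Violating.
Others bid (6, 6, 26, 23): truth gives 0; bid 26 gives 6 > 0. Violating.
Others bid (6, 6, 6, 6): truth gives 14; no alternative beats it.
Others bid (6, 6, 6, 23): truth gives 11; no alternative beats it.
(Checking all 81 profiles: 28 have a profitable deviation, 53 do not.)

28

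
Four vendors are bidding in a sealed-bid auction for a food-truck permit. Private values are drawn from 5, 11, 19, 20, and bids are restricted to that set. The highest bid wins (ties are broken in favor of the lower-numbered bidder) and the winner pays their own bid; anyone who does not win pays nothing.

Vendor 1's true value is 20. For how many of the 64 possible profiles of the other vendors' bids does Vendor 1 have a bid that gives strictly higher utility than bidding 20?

Others bid (5, 5, 5): truth gives 0; bid 5 gives 15 > 0. Violating.
Others bid (5, 5, 11): truth gives 0; bid 11 gives 9 > 0. Violating.
Others bid (5, 5, 19): truth gives 0; bid 19 gives 1 > 0. Violating.
Others bid (5, 11, 5): truth gives 0; bid 11 gives 9 > 0. Violating.
Others bid (5, 5, 20): truth gives 0; no alternative beats it.
Others bid (5, 11, 20): truth gives 0; no alternative beats it.
(Checking all 64 profiles: 27 have a profitable deviation, 37 do not.)

27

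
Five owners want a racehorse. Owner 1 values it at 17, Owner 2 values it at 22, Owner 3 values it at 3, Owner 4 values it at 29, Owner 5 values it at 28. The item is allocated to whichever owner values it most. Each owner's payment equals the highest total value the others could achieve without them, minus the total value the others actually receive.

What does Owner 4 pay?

28

Owner 4 has the highest value and receives the item.
Without Owner 4, the item would go to the next-highest value, 28, so the others could achieve 28.
With Owner 4 present and winning, the others receive nothing, so their total is 0.
Payment = 28 - 0 = 28.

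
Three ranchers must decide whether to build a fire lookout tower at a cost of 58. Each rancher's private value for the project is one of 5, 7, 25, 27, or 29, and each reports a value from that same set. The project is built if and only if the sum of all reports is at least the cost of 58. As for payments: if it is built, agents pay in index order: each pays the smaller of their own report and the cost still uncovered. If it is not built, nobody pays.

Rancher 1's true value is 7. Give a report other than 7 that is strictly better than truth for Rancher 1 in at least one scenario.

Suppose Rancher 2 reports 25 and Rancher 3 reports 29.
Report 7: project built, pays 7, utility 7 - 7 = 0.
Report 5: project built, pays 5, utility 7 - 5 = 2.
So reporting 5 beats truth here (2 > 0).

5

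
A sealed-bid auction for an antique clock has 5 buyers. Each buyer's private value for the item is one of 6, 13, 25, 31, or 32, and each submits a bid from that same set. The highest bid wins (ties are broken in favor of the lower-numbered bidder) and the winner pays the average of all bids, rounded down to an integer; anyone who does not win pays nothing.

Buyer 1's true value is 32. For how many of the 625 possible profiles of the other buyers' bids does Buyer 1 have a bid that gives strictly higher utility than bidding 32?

Others bid (6, 6, 6, 6): truth gives 21; bid 6 gives 26 > 21. Violating.
Others bid (6, 6, 6, 13): truth gives 20; bid 13 gives 24 > 20. Violating.
Others bid (6, 6, 6, 25): truth gives 17; bid 25 gives 19 > 17. Violating.
Others bid (6, 6, 13, 6): truth gives 20; bid 13 gives 24 > 20. Violating.
Others bid (6, 6, 6, 31): truth gives 16; no alternative beats it.
Others bid (6, 6, 6, 32): truth gives 16; no alternative beats it.
(Checking all 625 profiles: 127 have a profitable deviation, 498 do not.)

127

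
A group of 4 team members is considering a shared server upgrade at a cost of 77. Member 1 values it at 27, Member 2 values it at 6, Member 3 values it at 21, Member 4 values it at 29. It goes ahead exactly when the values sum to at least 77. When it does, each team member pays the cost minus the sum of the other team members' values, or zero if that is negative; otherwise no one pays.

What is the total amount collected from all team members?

Total value 83 ≥ cost 77, so it is built.
Member 1: others sum to 56; max(0, 77 - 56) = 21.
Member 2: others sum to 77; max(0, 77 - 77) = 0.
Member 3: others sum to 62; max(0, 77 - 62) = 15.
Member 4: others sum to 54; max(0, 77 - 54) = 23.
Total collected = 21 + 0 + 15 + 23 = 59.

59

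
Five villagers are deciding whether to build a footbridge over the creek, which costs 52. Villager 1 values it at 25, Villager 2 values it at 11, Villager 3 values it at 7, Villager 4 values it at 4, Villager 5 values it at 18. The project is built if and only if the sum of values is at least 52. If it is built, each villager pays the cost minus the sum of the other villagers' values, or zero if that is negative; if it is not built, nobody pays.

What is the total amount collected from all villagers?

17

Total value 65 ≥ cost 52, so it is built.
Villager 1: others sum to 40; max(0, 52 - 40) = 12.
Villager 2: others sum to 54; max(0, 52 - 54) = 0.
Villager 3: others sum to 58; max(0, 52 - 58) = 0.
Villager 4: others sum to 61; max(0, 52 - 61) = 0.
Villager 5: others sum to 47; max(0, 52 - 47) = 5.
Total collected = 12 + 0 + 0 + 0 + 5 = 17.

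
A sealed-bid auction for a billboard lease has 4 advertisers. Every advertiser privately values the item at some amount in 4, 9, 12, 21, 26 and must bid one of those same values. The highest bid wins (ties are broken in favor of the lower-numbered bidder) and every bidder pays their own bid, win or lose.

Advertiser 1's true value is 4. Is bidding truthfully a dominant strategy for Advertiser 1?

Check each profile of the others' bids and compare truth against every alternative bid.
Others bid (4, 4, 4): truth gives 0, best alternative gives -5.
Others bid (4, 4, 21): truth gives -4, best alternative gives -9.
Others bid (4, 4, 26): truth gives -4, best alternative gives -9.
Others bid (4, 9, 21): truth gives -4, best alternative gives -9.
Others bid (4, 9, 26): truth gives -4, best alternative gives -9.
Others bid (4, 12, 21): truth gives -4, best alternative gives -9.
(Remaining 119 profiles checked similarly; truth is weakly best in each.)
In every case the truthful bid is at least as good as any alternative, so it is a dominant strategy.

Yes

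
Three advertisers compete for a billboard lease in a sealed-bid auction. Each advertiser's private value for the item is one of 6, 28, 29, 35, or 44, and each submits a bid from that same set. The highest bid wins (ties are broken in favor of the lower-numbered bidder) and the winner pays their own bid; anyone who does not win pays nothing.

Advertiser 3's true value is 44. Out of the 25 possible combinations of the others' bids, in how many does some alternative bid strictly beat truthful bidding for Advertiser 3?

9

Others bid (6, 6): truth gives 0; bid 28 gives 16 > 0. Violating.
Others bid (6, 28): truth gives 0; bid 29 gives 15 > 0. Violating.
Others bid (6, 29): truth gives 0; bid 35 gives 9 > 0. Violating.
Others bid (28, 6): truth gives 0; bid 29 gives 15 > 0. Violating.
Others bid (6, 35): truth gives 0; no alternative beats it.
Others bid (6, 44): truth gives 0; no alternative beats it.
(Checking all 25 profiles: 9 have a profitable deviation, 16 do not.)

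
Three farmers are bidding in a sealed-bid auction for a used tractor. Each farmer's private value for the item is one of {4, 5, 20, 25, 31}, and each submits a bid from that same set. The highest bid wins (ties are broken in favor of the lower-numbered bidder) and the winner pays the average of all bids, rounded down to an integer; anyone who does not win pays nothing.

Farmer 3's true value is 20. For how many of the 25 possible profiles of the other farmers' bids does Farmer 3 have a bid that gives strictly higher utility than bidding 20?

5

Others bid (4, 4): truth gives 11; bid 5 gives 16 > 11. Violating.
Others bid (4, 20): truth gives 0; bid 25 gives 4 > 0. Violating.
Others bid (5, 20): truth gives 0; bid 25 gives 4 > 0. Violating.
Others bid (20, 4): truth gives 0; bid 25 gives 4 > 0. Violating.
Others bid (4, 5): truth gives 11; no alternative beats it.
Others bid (4, 25): truth gives 0; no alternative beats it.
(Checking all 25 profiles: 5 have a profitable deviation, 20 do not.)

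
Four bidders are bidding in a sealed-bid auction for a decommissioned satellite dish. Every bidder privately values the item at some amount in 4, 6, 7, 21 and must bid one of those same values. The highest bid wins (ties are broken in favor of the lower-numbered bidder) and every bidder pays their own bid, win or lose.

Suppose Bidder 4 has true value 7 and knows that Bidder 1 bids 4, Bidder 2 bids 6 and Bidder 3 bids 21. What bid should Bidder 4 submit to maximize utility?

4

Bid 4: loses but pays 4, utility -4.
Bid 6: loses but pays 6, utility -6.
Bid 7: loses but pays 7, utility -7.
Bid 21: loses but pays 21, utility -21.
The best choice is 4 with utility -4.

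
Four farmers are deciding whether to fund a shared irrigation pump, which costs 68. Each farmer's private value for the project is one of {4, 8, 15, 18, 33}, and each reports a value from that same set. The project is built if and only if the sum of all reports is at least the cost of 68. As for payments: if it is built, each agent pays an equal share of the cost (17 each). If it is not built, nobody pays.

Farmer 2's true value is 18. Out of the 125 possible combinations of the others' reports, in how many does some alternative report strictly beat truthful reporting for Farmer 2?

Others report (4, 4, 33): truth gives 0; report 33 gives 1 > 0. Violating.
Others report (4, 8, 33): truth gives 0; report 33 gives 1 > 0. Violating.
Others report (4, 15, 18): truth gives 0; report 33 gives 1 > 0. Violating.
Others report (4, 18, 15): truth gives 0; report 33 gives 1 > 0. Violating.
Others report (4, 4, 4): truth gives 0; no alternative beats it.
Others report (4, 4, 8): truth gives 0; no alternative beats it.
(Checking all 125 profiles: 37 have a profitable deviation, 88 do not.)

37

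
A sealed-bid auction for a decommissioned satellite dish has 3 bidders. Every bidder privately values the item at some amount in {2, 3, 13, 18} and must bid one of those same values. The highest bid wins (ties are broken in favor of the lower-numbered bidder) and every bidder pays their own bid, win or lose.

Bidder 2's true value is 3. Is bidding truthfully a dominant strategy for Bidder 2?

Consider the case where Bidder 1 bids 2 and Bidder 3 bids 13.
Truthful bid 3: loses but pays 3, utility -3.
Bid 2 instead: loses but pays 2, utility -2.
Since -2 > -3, bidding 2 is strictly better here, so truthful bidding is not dominant.

No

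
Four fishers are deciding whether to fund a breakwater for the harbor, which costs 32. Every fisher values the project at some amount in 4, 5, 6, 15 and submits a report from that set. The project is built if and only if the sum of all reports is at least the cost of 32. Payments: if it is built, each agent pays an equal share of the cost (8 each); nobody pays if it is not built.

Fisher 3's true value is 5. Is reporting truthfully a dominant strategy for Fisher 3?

Consider the case where Fisher 1 reports 6, Fisher 2 reports 6 and Fisher 4 reports 15.
Truthful report 5: project built, pays 8, utility 5 - 8 = -3.
Report 4 instead: project not built, utility 0.
Since 0 > -3, reporting 4 is strictly better here, so truthful reporting is not dominant.

No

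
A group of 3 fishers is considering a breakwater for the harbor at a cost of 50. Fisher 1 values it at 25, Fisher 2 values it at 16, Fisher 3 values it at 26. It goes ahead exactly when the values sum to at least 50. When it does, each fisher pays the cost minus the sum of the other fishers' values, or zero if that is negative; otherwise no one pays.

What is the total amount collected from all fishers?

17

Total value 67 ≥ cost 50, so it is built.
Fisher 1: others sum to 42; max(0, 50 - 42) = 8.
Fisher 2: others sum to 51; max(0, 50 - 51) = 0.
Fisher 3: others sum to 41; max(0, 50 - 41) = 9.
Total collected = 8 + 0 + 9 = 17.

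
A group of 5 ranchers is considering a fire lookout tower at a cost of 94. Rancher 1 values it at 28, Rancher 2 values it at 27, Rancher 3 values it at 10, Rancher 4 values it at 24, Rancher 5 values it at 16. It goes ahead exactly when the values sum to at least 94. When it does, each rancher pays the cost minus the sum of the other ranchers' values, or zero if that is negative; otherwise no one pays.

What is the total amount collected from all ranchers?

Total value 105 ≥ cost 94, so it is built.
Rancher 1: others sum to 77; max(0, 94 - 77) = 17.
Rancher 2: others sum to 78; max(0, 94 - 78) = 16.
Rancher 3: others sum to 95; max(0, 94 - 95) = 0.
Rancher 4: others sum to 81; max(0, 94 - 81) = 13.
Rancher 5: others sum to 89; max(0, 94 - 89) = 5.
Total collected = 17 + 16 + 0 + 13 + 5 = 51.

51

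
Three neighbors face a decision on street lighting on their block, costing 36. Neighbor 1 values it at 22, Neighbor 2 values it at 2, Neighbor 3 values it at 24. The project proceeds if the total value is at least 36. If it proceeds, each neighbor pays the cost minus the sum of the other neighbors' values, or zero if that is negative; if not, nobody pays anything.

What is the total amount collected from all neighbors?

Total value 48 ≥ cost 36, so it is built.
Neighbor 1: others sum to 26; max(0, 36 - 26) = 10.
Neighbor 2: others sum to 46; max(0, 36 - 46) = 0.
Neighbor 3: others sum to 24; max(0, 36 - 24) = 12.
Total collected = 10 + 0 + 12 = 22.

22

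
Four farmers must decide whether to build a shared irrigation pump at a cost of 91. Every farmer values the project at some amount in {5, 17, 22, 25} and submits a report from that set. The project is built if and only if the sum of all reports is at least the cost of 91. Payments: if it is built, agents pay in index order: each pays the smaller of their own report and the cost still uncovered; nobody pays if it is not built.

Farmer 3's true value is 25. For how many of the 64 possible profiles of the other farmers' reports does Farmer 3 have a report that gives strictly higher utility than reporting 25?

Others report (22, 22, 25): truth gives 0; report 22 gives 3 > 0. Violating.
Others report (22, 25, 22): truth gives 0; report 22 gives 3 > 0. Violating.
Others report (22, 25, 25): truth gives 0; report 22 gives 3 > 0. Violating.
Others report (25, 22, 22): truth gives 0; report 22 gives 3 > 0. Violating.
Others report (5, 5, 5): truth gives 0; no alternative beats it.
Others report (5, 5, 17): truth gives 0; no alternative beats it.
(Checking all 64 profiles: 7 have a profitable deviation, 57 do not.)

7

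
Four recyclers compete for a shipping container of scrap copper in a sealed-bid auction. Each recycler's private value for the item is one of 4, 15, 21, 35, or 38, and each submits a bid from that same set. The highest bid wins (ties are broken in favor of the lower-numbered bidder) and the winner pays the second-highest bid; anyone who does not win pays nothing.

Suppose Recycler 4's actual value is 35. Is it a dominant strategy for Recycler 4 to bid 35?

Yes

Check each profile of the others' bids and compare truth against every alternative bid.
Others bid (4, 4, 4): truth gives 31, best alternative gives 31.
Others bid (4, 4, 15): truth gives 20, best alternative gives 20.
Others bid (4, 15, 4): truth gives 20, best alternative gives 20.
Others bid (4, 15, 15): truth gives 20, best alternative gives 20.
Others bid (15, 4, 4): truth gives 20, best alternative gives 20.
Others bid (15, 4, 15): truth gives 20, best alternative gives 20.
(Remaining 119 profiles checked similarly; truth is weakly best in each.)
In every case the truthful bid is at least as good as any alternative, so it is a dominant strategy.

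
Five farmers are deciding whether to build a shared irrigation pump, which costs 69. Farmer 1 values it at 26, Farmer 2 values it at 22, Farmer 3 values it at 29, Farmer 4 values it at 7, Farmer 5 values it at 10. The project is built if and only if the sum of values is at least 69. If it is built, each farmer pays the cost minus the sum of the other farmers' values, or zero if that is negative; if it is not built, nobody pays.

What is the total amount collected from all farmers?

5

Total value 94 ≥ cost 69, so it is built.
Farmer 1: others sum to 68; max(0, 69 - 68) = 1.
Farmer 2: others sum to 72; max(0, 69 - 72) = 0.
Farmer 3: others sum to 65; max(0, 69 - 65) = 4.
Farmer 4: others sum to 87; max(0, 69 - 87) = 0.
Farmer 5: others sum to 84; max(0, 69 - 84) = 0.
Total collected = 1 + 0 + 4 + 0 + 0 = 5.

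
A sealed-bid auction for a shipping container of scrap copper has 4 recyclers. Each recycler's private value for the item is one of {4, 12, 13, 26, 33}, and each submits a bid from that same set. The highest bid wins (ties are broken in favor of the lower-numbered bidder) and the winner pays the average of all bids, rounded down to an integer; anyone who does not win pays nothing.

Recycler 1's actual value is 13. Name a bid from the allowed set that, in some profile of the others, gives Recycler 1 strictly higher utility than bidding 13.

Suppose Recycler 2 bids 4, Recycler 3 bids 4 and Recycler 4 bids 4.
Bid 13: wins, pays 6, utility 13 - 6 = 7.
Bid 4: wins, pays 4, utility 13 - 4 = 9.
So bidding 4 beats truth here (9 > 7).

4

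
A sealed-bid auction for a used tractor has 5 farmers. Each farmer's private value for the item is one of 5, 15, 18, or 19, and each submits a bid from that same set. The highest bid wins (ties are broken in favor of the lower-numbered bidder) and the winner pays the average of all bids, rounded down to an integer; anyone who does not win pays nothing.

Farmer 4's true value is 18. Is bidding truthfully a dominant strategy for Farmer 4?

Consider the case where Farmer 1 bids 5, Farmer 2 bids 5, Farmer 3 bids 5 and Farmer 5 bids 19.
Truthful bid 18: loses, pays 0, utility 0.
Bid 19 instead: wins, pays 10, utility 18 - 10 = 8.
Since 8 > 0, bidding 19 is strictly better here, so truthful bidding is not dominant.

No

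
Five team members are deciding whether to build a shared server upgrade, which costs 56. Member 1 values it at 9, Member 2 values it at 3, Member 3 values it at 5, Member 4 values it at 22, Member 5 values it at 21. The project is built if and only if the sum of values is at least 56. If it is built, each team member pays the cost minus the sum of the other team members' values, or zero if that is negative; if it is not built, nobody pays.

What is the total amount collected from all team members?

41

Total value 60 ≥ cost 56, so it is built.
Member 1: others sum to 51; max(0, 56 - 51) = 5.
Member 2: others sum to 57; max(0, 56 - 57) = 0.
Member 3: others sum to 55; max(0, 56 - 55) = 1.
Member 4: others sum to 38; max(0, 56 - 38) = 18.
Member 5: others sum to 39; max(0, 56 - 39) = 17.
Total collected = 5 + 0 + 1 + 18 + 17 = 41.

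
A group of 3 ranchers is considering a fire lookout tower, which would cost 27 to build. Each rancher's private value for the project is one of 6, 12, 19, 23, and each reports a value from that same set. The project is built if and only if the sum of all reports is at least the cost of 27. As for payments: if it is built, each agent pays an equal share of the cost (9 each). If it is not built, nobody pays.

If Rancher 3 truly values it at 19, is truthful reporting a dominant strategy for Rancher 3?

Check each profile of the others' reports and compare truth against every alternative report.
Others report (6, 6): truth gives 10, best alternative gives 10.
Others report (6, 12): truth gives 10, best alternative gives 10.
Others report (6, 19): truth gives 10, best alternative gives 10.
Others report (6, 23): truth gives 10, best alternative gives 10.
Others report (12, 6): truth gives 10, best alternative gives 10.
Others report (12, 12): truth gives 10, best alternative gives 10.
(Remaining 10 profiles checked similarly; truth is weakly best in each.)
In every case the truthful report is at least as good as any alternative, so it is a dominant strategy.

Yes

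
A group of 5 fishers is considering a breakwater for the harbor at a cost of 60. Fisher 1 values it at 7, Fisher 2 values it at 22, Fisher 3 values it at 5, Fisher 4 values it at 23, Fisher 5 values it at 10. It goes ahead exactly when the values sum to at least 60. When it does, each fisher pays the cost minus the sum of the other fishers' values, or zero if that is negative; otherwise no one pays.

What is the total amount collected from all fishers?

Total value 67 ≥ cost 60, so it is built.
Fisher 1: others sum to 60; max(0, 60 - 60) = 0.
Fisher 2: others sum to 45; max(0, 60 - 45) = 15.
Fisher 3: others sum to 62; max(0, 60 - 62) = 0.
Fisher 4: others sum to 44; max(0, 60 - 44) = 16.
Fisher 5: others sum to 57; max(0, 60 - 57) = 3.
Total collected = 0 + 15 + 0 + 16 + 3 = 34.

34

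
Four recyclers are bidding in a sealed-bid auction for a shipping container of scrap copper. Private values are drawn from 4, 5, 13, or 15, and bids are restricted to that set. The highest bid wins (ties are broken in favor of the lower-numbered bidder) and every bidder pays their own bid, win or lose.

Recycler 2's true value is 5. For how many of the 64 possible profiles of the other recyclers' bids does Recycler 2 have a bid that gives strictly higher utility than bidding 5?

60

Others bid (4, 4, 13): truth gives -5; bid 4 gives -4 > -5. Violating.
Others bid (4, 4, 15): truth gives -5; bid 4 gives -4 > -5. Violating.
Others bid (4, 5, 13): truth gives -5; bid 4 gives -4 > -5. Violating.
Others bid (4, 5, 15): truth gives -5; bid 4 gives -4 > -5. Violating.
Others bid (4, 4, 4): truth gives 0; no alternative beats it.
Others bid (4, 4, 5): truth gives 0; no alternative beats it.
(Checking all 64 profiles: 60 have a profitable deviation, 4 do not.)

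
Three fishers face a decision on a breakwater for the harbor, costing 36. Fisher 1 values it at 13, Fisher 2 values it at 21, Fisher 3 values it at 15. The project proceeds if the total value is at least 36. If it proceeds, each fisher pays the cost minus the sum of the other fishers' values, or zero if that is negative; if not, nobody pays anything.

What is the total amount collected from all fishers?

10

Total value 49 ≥ cost 36, so it is built.
Fisher 1: others sum to 36; max(0, 36 - 36) = 0.
Fisher 2: others sum to 28; max(0, 36 - 28) = 8.
Fisher 3: others sum to 34; max(0, 36 - 34) = 2.
Total collected = 0 + 8 + 2 = 10.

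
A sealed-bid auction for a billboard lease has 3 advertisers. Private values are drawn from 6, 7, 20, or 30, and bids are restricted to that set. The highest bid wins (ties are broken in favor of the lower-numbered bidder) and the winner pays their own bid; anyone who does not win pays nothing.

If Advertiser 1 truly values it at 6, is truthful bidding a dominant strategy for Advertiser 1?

Check each profile of the others' bids and compare truth against every alternative bid.
Others bid (6, 6): truth gives 0, best alternative gives -1.
Others bid (6, 7): truth gives 0, best alternative gives -1.
Others bid (7, 6): truth gives 0, best alternative gives -1.
Others bid (7, 7): truth gives 0, best alternative gives -1.
Others bid (6, 20): truth gives 0, best alternative gives 0.
Others bid (6, 30): truth gives 0, best alternative gives 0.
(Remaining 10 profiles checked similarly; truth is weakly best in each.)
In every case the truthful bid is at least as good as any alternative, so it is a dominant strategy.

Yes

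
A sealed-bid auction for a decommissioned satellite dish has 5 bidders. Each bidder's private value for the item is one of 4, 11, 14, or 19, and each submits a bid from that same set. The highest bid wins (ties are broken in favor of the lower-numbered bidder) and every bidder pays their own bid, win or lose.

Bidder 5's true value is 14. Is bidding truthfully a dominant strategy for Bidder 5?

No

Consider the case where Bidder 1 bids 4, Bidder 2 bids 4, Bidder 3 bids 4 and Bidder 4 bids 4.
Truthful bid 14: wins, pays 14, utility 14 - 14 = 0.
Bid 11 instead: wins, pays 11, utility 14 - 11 = 3.
Since 3 > 0, bidding 11 is strictly better here, so truthful bidding is not dominant.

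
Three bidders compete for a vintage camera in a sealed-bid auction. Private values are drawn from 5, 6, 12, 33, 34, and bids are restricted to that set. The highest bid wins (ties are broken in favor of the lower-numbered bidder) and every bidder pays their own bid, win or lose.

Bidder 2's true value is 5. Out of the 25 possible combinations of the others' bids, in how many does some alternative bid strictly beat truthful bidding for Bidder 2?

Others bid (5, 5): truth gives -5; bid 6 gives -1 > -5. Violating.
Others bid (5, 6): truth gives -5; bid 6 gives -1 > -5. Violating.
Others bid (5, 12): truth gives -5; no alternative beats it.
Others bid (5, 33): truth gives -5; no alternative beats it.
(Checking all 25 profiles: 2 have a profitable deviation, 23 do not.)

2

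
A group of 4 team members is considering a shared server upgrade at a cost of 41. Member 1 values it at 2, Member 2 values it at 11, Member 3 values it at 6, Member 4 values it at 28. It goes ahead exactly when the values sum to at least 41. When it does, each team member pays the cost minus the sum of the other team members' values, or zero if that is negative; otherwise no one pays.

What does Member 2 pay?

5

Total value 47 ≥ cost 41, so the project is built.
The other team members' values sum to 36.
Cost minus that sum is 41 - 36 = 5.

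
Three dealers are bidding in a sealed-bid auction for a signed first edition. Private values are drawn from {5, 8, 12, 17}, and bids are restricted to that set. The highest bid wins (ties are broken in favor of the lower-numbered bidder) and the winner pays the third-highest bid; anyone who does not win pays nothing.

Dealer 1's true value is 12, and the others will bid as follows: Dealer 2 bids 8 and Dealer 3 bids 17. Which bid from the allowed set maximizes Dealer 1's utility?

Bid 5: loses, pays 0, utility 0.
Bid 8: loses, pays 0, utility 0.
Bid 12: loses, pays 0, utility 0.
Bid 17: wins, pays 8, utility 12 - 8 = 4.
The best choice is 17 with utility 4.

17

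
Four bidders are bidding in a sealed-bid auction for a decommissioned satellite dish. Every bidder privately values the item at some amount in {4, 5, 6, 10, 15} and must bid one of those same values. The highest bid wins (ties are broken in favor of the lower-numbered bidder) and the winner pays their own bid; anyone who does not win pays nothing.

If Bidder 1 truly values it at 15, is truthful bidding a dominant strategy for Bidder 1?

No

Consider the case where Bidder 2 bids 4, Bidder 3 bids 4 and Bidder 4 bids 4.
Truthful bid 15: wins, pays 15, utility 15 - 15 = 0.
Bid 4 instead: wins, pays 4, utility 15 - 4 = 11.
Since 11 > 0, bidding 4 is strictly better here, so truthful bidding is not dominant.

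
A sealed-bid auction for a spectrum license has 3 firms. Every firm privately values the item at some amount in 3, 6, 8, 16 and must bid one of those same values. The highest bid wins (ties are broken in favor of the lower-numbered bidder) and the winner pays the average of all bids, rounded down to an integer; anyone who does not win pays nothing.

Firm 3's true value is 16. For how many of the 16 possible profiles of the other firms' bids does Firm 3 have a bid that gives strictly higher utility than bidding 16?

Others bid (3, 3): truth gives 9; bid 6 gives 12 > 9. Violating.
Others bid (3, 6): truth gives 8; bid 8 gives 11 > 8. Violating.
Others bid (6, 3): truth gives 8; bid 8 gives 11 > 8. Violating.
Others bid (6, 6): truth gives 7; bid 8 gives 10 > 7. Violating.
Others bid (3, 8): truth gives 7; no alternative beats it.
Others bid (3, 16): truth gives 0; no alternative beats it.
(Checking all 16 profiles: 4 have a profitable deviation, 12 do not.)

4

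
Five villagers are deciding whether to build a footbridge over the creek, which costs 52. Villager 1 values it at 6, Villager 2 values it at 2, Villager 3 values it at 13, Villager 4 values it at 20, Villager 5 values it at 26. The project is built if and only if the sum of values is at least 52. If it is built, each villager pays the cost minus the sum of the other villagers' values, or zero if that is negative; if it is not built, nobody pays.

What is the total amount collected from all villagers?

16

Total value 67 ≥ cost 52, so it is built.
Villager 1: others sum to 61; max(0, 52 - 61) = 0.
Villager 2: others sum to 65; max(0, 52 - 65) = 0.
Villager 3: others sum to 54; max(0, 52 - 54) = 0.
Villager 4: others sum to 47; max(0, 52 - 47) = 5.
Villager 5: others sum to 41; max(0, 52 - 41) = 11.
Total collected = 0 + 0 + 0 + 5 + 11 = 16.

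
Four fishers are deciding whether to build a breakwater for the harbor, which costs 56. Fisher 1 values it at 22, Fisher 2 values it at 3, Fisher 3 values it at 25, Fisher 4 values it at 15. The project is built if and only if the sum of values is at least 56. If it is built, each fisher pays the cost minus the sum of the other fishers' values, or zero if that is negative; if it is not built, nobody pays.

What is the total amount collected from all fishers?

Total value 65 ≥ cost 56, so it is built.
Fisher 1: others sum to 43; max(0, 56 - 43) = 13.
Fisher 2: others sum to 62; max(0, 56 - 62) = 0.
Fisher 3: others sum to 40; max(0, 56 - 40) = 16.
Fisher 4: others sum to 50; max(0, 56 - 50) = 6.
Total collected = 13 + 0 + 16 + 6 = 35.

35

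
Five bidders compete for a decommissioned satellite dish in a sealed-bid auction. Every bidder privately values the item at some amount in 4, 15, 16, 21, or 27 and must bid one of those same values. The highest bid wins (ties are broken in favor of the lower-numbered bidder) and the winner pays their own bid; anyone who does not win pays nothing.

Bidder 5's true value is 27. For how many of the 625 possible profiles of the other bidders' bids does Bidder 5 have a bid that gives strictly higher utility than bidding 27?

Others bid (4, 4, 4, 4): truth gives 0; bid 15 gives 12 > 0. Violating.
Others bid (4, 4, 4, 15): truth gives 0; bid 16 gives 11 > 0. Violating.
Others bid (4, 4, 4, 16): truth gives 0; bid 21 gives 6 > 0. Violating.
Others bid (4, 4, 15, 4): truth gives 0; bid 16 gives 11 > 0. Violating.
Others bid (4, 4, 4, 21): truth gives 0; no alternative beats it.
Others bid (4, 4, 4, 27): truth gives 0; no alternative beats it.
(Checking all 625 profiles: 81 have a profitable deviation, 544 do not.)

81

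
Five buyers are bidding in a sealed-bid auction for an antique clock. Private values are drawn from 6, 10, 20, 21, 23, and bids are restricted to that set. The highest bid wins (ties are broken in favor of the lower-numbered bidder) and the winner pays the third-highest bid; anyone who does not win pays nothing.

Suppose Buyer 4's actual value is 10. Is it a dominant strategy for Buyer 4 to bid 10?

No

Consider the case where Buyer 1 bids 6, Buyer 2 bids 6, Buyer 3 bids 6 and Buyer 5 bids 20.
Truthful bid 10: loses, pays 0, utility 0.
Bid 20 instead: wins, pays 6, utility 10 - 6 = 4.
Since 4 > 0, bidding 20 is strictly better here, so truthful bidding is not dominant.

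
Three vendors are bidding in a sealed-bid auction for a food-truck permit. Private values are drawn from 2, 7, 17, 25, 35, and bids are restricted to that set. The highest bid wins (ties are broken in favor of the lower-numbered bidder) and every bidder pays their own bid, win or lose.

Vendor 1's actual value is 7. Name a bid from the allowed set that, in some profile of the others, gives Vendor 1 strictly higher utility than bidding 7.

Suppose Vendor 2 bids 2 and Vendor 3 bids 2.
Bid 7: wins, pays 7, utility 7 - 7 = 0.
Bid 2: wins, pays 2, utility 7 - 2 = 5.
So bidding 2 beats truth here (5 > 0).

2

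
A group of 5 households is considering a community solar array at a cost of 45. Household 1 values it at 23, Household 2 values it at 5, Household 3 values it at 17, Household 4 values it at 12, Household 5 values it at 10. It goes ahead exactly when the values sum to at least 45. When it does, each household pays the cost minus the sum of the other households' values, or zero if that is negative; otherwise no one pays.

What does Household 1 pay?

1

Total value 67 ≥ cost 45, so the project is built.
The other households' values sum to 44.
Cost minus that sum is 45 - 44 = 1.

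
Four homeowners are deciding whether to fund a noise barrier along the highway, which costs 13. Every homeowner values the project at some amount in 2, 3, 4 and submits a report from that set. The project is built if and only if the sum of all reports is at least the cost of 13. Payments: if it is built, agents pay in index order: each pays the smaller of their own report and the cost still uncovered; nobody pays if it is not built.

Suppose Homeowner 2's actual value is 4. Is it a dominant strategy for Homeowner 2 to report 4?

Consider the case where Homeowner 1 reports 2, Homeowner 3 reports 4 and Homeowner 4 reports 4.
Truthful report 4: project built, pays 4, utility 4 - 4 = 0.
Report 3 instead: project built, pays 3, utility 4 - 3 = 1.
Since 1 > 0, reporting 3 is strictly better here, so truthful reporting is not dominant.

No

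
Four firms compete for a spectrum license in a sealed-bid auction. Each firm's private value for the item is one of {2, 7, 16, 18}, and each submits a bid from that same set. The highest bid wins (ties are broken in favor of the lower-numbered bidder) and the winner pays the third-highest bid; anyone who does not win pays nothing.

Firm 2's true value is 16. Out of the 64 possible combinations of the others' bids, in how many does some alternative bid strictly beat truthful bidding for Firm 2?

12

Others bid (2, 2, 18): truth gives 0; bid 18 gives 14 > 0. Violating.
Others bid (2, 7, 18): truth gives 0; bid 18 gives 9 > 0. Violating.
Others bid (2, 18, 2): truth gives 0; bid 18 gives 14 > 0. Violating.
Others bid (2, 18, 7): truth gives 0; bid 18 gives 9 > 0. Violating.
Others bid (2, 2, 2): truth gives 14; no alternative beats it.
Others bid (2, 2, 7): truth gives 14; no alternative beats it.
(Checking all 64 profiles: 12 have a profitable deviation, 52 do not.)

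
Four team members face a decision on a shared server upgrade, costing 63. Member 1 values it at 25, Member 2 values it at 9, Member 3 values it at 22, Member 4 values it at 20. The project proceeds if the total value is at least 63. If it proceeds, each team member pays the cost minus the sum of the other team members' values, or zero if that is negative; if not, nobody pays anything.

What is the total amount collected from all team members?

28

Total value 76 ≥ cost 63, so it is built.
Member 1: others sum to 51; max(0, 63 - 51) = 12.
Member 2: others sum to 67; max(0, 63 - 67) = 0.
Member 3: others sum to 54; max(0, 63 - 54) = 9.
Member 4: others sum to 56; max(0, 63 - 56) = 7.
Total collected = 12 + 0 + 9 + 7 = 28.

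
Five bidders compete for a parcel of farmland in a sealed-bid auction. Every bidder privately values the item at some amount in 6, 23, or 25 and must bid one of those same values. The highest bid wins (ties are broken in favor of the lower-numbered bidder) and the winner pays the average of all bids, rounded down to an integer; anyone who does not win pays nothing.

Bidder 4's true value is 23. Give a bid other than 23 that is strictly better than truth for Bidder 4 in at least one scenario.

25

Suppose Bidder 1 bids 6, Bidder 2 bids 6, Bidder 3 bids 6 and Bidder 5 bids 25.
Bid 23: loses, pays 0, utility 0.
Bid 25: wins, pays 13, utility 23 - 13 = 10.
So bidding 25 beats truth here (10 > 0).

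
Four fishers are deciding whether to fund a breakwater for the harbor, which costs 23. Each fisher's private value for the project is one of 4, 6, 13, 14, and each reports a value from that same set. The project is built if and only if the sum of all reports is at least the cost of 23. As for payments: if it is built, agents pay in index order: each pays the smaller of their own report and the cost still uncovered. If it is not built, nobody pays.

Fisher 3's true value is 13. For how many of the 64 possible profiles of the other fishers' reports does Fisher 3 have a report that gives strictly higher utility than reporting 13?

25

Others report (4, 4, 13): truth gives 0; report 4 gives 9 > 0. Violating.
Others report (4, 4, 14): truth gives 0; report 4 gives 9 > 0. Violating.
Others report (4, 6, 13): truth gives 0; report 4 gives 9 > 0. Violating.
Others report (4, 6, 14): truth gives 0; report 4 gives 9 > 0. Violating.
Others report (4, 4, 4): truth gives 0; no alternative beats it.
Others report (4, 4, 6): truth gives 0; no alternative beats it.
(Checking all 64 profiles: 25 have a profitable deviation, 39 do not.)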